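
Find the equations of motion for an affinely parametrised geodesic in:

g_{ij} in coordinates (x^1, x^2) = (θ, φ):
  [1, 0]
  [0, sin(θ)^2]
Geodesic equation: d^2x^k/dλ^2 + Γ^k_{ij} (dx^i/dλ)(dx^j/dλ) = 0.
Non-zero Christoffel symbols:
Γ^θ_{φ φ} = -sin(2*θ)/2
Γ^φ_{θ φ} = 1/tan(θ)
Substituting (the symmetric pair Γ^k_{ij}, Γ^k_{ji} combines into a factor 2):
d^2θ/dλ^2 - (sin(2*θ)/2) (dφ/dλ)^2 = 0
d^2φ/dλ^2 + (2/tan(θ)) (dθ/dλ)(dφ/dλ) = 0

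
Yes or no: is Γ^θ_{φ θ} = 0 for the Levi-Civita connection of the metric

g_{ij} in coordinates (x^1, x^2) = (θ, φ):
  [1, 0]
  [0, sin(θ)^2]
Γ^θ_{φ θ} = (1/2) g^{θθ} (∂_φ g_{θθ} + ∂_θ g_{θφ} - ∂_θ g_{φθ}) = (1/2)(1)((0) + (0) - (0)) = 0
This equals the proposed value 0.
Yes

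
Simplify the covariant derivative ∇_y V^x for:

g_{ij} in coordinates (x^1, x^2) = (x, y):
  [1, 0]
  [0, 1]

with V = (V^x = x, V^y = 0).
All Christoffel symbols are zero.
∇_y V^x = ∂_y V^x + Γ^x_{y j} V^j
  = (0) + (0)(x) + (0)(0)
  = 0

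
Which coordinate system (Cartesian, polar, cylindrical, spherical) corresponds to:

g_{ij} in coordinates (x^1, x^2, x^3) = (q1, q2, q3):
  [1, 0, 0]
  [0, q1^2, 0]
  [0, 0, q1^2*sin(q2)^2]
The line element ds^2 = dq1^2 + q1^2 dq2^2 + q1^2 sin(q2)^2 dq3^2 is dr^2 + r^2 dθ^2 + r^2 sin(θ)^2 dφ^2 with q1 = r, q2 = θ, q3 = φ.
spherical coordinates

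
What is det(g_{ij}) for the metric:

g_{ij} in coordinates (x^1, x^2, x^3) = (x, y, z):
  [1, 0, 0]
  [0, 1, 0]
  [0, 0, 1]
Diagonal metric: det(g) = g_{11}·g_{22}·g_{33}
= (1)·(1)·(1)
det(g) = 1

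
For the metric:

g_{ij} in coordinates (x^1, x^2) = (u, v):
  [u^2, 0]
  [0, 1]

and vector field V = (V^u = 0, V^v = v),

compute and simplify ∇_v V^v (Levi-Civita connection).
Non-zero Christoffel symbols:
Γ^u_{u u} = 1/u
∇_v V^v = ∂_v V^v + Γ^v_{v j} V^j
  = (1) + (0)(0) + (0)(v)
  = 1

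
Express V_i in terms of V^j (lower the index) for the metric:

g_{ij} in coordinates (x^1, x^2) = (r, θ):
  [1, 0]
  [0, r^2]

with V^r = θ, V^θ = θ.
V_i = g_{ij} V^j:
V_r = (1)(θ) + (0)(θ) = θ
V_θ = (0)(θ) + (r^2)(θ) = r^2*θ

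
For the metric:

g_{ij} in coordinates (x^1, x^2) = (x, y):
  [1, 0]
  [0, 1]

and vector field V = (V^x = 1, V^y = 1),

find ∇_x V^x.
All Christoffel symbols are zero.
∇_x V^x = ∂_x V^x + Γ^x_{x j} V^j
  = (0) + (0)(1) + (0)(1)
  = 0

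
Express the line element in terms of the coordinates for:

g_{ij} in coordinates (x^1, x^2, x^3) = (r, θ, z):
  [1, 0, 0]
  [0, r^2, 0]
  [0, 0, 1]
ds^2 = g_{ij} dx^i dx^j; only the non-zero components contribute.
ds^2 = dr^2 + r^2 dθ^2 + dz^2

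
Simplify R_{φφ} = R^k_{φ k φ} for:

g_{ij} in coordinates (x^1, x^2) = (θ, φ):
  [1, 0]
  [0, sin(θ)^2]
Non-zero Christoffel symbols (Γ^k_{ij} = Γ^k_{ji}):
Γ^θ_{φ φ} = -sin(2*θ)/2
Γ^φ_{θ φ} = 1/tan(θ)
R^θ_{φ θ φ} = ∂_θ Γ^θ_{φ φ} - ∂_φ Γ^θ_{φ θ} + Γ^θ_{θ m} Γ^m_{φ φ} - Γ^θ_{φ m} Γ^m_{φ θ}
  = (-cos(2*θ)) - (0) + (0) - (-cos(θ)^2) = sin(θ)^2
R^φ_{φ φ φ} = 0 (a repeated index in an antisymmetric pair)
R_{φφ} = R^θ_{φ θ φ} + R^φ_{φ φ φ} = (sin(θ)^2) + (0) = sin(θ)^2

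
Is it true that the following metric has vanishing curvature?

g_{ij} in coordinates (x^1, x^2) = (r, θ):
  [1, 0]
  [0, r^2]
Non-zero Christoffel symbols:
Γ^r_{θ θ} = -r
Γ^θ_{r θ} = 1/r
Ricci tensor: R_{rr} = 0, R_{rθ} = 0, R_{θθ} = 0
All R_{ij} vanish; in 2 dimensions the Riemann tensor is fully determined by the Ricci tensor, so R^i_{jkl} = 0: the metric is flat (curvilinear coordinates on flat space).
Yes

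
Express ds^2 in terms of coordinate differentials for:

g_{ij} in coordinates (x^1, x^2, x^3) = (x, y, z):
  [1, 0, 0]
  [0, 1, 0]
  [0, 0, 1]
ds^2 = g_{ij} dx^i dx^j; only the non-zero components contribute.
ds^2 = dx^2 + dy^2 + dz^2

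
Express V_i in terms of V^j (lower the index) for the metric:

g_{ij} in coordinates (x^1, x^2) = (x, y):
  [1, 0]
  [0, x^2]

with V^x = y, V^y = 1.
V_i = g_{ij} V^j:
V_x = (1)(y) + (0)(1) = y
V_y = (0)(y) + (x^2)(1) = x^2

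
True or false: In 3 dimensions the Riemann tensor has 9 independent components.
n^2(n^2-1)/12 = 9·8/12 = 6 independent components for n = 3.
False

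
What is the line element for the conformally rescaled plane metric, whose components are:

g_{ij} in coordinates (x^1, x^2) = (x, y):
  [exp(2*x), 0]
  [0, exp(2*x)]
ds^2 = g_{ij} dx^i dx^j; only the non-zero components contribute.
ds^2 = exp(2*x) dx^2 + exp(2*x) dy^2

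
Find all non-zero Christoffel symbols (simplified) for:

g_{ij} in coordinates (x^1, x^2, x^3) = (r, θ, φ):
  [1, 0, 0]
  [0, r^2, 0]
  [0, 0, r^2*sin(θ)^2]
Using Γ^k_{ij} = (1/2) g^{km} (∂_i g_{mj} + ∂_j g_{mi} - ∂_m g_{ij}); the metric is diagonal, so only the m = k term contributes.
Non-zero symbols (using the symmetry Γ^k_{ij} = Γ^k_{ji}):
Γ^r_{θ θ} = (1/2) g^{rr} (∂_θ g_{rθ} + ∂_θ g_{rθ} - ∂_r g_{θθ}) = (1/2)(1)((0) + (0) - (2*r)) = -r
Γ^r_{φ φ} = (1/2) g^{rr} (∂_φ g_{rφ} + ∂_φ g_{rφ} - ∂_r g_{φφ}) = (1/2)(1)((0) + (0) - (2*r*sin(θ)^2)) = -r*sin(θ)^2
Γ^θ_{r θ} = (1/2) g^{θθ} (∂_r g_{θθ} + ∂_θ g_{θr} - ∂_θ g_{rθ}) = (1/2)(1/r^2)((2*r) + (0) - (0)) = 1/r
Γ^θ_{φ φ} = (1/2) g^{θθ} (∂_φ g_{θφ} + ∂_φ g_{θφ} - ∂_θ g_{φφ}) = (1/2)(1/r^2)((0) + (0) - (r^2*sin(2*θ))) = -sin(2*θ)/2
Γ^φ_{r φ} = (1/2) g^{φφ} (∂_r g_{φφ} + ∂_φ g_{φr} - ∂_φ g_{rφ}) = (1/2)(1/(r^2*sin(θ)^2))((2*r*sin(θ)^2) + (0) - (0)) = 1/r
Γ^φ_{θ φ} = (1/2) g^{φφ} (∂_θ g_{φφ} + ∂_φ g_{φθ} - ∂_φ g_{θφ}) = (1/2)(1/(r^2*sin(θ)^2))((r^2*sin(2*θ)) + (0) - (0)) = 1/tan(θ)
All other Christoffel symbols are zero.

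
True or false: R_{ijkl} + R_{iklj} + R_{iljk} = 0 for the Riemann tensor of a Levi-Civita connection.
This is the first (algebraic) Bianchi identity.
True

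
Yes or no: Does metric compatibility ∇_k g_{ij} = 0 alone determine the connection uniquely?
One also needs vanishing torsion; metric compatibility plus torsion-freeness singles out the Levi-Civita connection.
No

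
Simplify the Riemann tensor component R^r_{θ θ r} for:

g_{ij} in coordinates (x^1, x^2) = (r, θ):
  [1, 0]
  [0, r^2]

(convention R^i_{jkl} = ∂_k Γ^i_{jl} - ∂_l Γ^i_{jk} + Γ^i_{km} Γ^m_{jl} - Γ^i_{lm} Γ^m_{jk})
Non-zero Christoffel symbols (Γ^k_{ij} = Γ^k_{ji}):
Γ^r_{θ θ} = -r
Γ^θ_{r θ} = 1/r
R^r_{θ θ r} = ∂_θ Γ^r_{θ r} - ∂_r Γ^r_{θ θ} + Γ^r_{θ m} Γ^m_{θ r} - Γ^r_{r m} Γ^m_{θ θ}
  = (0) - (-1) + (-1) - (0) = 0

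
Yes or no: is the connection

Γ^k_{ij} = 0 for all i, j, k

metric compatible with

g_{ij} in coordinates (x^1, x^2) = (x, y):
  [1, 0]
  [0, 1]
Using ∇_k g_{ij} = ∂_k g_{ij} - Γ^m_{ki} g_{mj} - Γ^m_{kj} g_{im}:
e.g. ∇_y g_{xy} = (0) - (0) - (0) = 0
Every component ∇_k g_{ij} vanishes: the connection is metric compatible.
Yes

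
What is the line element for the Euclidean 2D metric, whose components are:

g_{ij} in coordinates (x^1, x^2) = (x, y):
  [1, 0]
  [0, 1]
ds^2 = g_{ij} dx^i dx^j; only the non-zero components contribute.
ds^2 = dx^2 + dy^2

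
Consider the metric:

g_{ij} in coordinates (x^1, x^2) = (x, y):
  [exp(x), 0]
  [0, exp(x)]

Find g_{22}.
With x^1 = x, x^2 = y, g_{22} = g_{yy} is the row-2, column-2 entry of the matrix.
g_{22} = exp(x)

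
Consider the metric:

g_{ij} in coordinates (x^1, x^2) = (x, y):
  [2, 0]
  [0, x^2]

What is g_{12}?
With x^1 = x, x^2 = y, g_{12} = g_{xy} is the row-1, column-2 entry of the matrix.
g_{12} = 0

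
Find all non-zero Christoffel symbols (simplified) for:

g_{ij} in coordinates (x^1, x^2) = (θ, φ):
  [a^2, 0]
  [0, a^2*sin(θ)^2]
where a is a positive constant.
Using Γ^k_{ij} = (1/2) g^{km} (∂_i g_{mj} + ∂_j g_{mi} - ∂_m g_{ij}); the metric is diagonal, so only the m = k term contributes.
Non-zero symbols (using the symmetry Γ^k_{ij} = Γ^k_{ji}):
Γ^θ_{φ φ} = (1/2) g^{θθ} (∂_φ g_{θφ} + ∂_φ g_{θφ} - ∂_θ g_{φφ}) = (1/2)(1/a^2)((0) + (0) - (a^2*sin(2*θ))) = -sin(2*θ)/2
Γ^φ_{θ φ} = (1/2) g^{φφ} (∂_θ g_{φφ} + ∂_φ g_{φθ} - ∂_φ g_{θφ}) = (1/2)(1/(a^2*sin(θ)^2))((a^2*sin(2*θ)) + (0) - (0)) = 1/tan(θ)
All other Christoffel symbols are zero.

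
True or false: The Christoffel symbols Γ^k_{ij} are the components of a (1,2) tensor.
Under a change of coordinates Γ picks up an inhomogeneous term ∂²x/∂x'∂x'; e.g. Γ = 0 in Cartesian coordinates but Γ^r_{θθ} = -r in polar coordinates on the same flat plane.
False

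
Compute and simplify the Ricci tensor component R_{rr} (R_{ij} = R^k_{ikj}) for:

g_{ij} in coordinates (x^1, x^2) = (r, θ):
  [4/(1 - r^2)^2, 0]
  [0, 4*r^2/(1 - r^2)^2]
Non-zero Christoffel symbols (Γ^k_{ij} = Γ^k_{ji}):
Γ^r_{r r} = 2*r/(1 - r^2)
Γ^r_{θ θ} = (r^3 + r)/(r^2 - 1)
Γ^θ_{r θ} = (-r^2 - 1)/(r^3 - r)
R^r_{r r r} = 0 (a repeated index in an antisymmetric pair)
R^θ_{r θ r} = ∂_θ Γ^θ_{r r} - ∂_r Γ^θ_{r θ} + Γ^θ_{θ m} Γ^m_{r r} - Γ^θ_{r m} Γ^m_{r θ}
  = (0) - ((r^4 + 4*r^2 - 1)/(r^3 - r)^2) + (2*(r^2 + 1)/(r^2 - 1)^2) - ((r^2 + 1)^2/(r^3 - r)^2) = -4/(r^2 - 1)^2
R_{rr} = R^r_{r r r} + R^θ_{r θ r} = (0) + (-4/(r^2 - 1)^2) = -4/(r^2 - 1)^2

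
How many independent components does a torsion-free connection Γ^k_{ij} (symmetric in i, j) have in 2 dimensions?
Γ^k_{ij} has n choices for the upper index and n(n+1)/2 independent symmetric lower index pairs.
Total = 2 × 2×3/2 = 2 × 3 = 6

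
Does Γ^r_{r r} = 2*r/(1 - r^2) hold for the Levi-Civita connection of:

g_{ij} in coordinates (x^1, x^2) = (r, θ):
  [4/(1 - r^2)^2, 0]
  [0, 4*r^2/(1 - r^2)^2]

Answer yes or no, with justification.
Γ^r_{r r} = (1/2) g^{rr} (∂_r g_{rr} + ∂_r g_{rr} - ∂_r g_{rr}) = (1/2)((1 - r^2)^2/4)((16*r/(1 - r^2)^3) + (16*r/(1 - r^2)^3) - (16*r/(1 - r^2)^3)) = 2*r/(1 - r^2)
This equals the proposed value 2*r/(1 - r^2).
Yes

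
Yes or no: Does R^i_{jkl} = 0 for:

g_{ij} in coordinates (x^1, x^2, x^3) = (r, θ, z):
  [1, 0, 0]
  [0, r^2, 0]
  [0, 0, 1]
Non-zero Christoffel symbols:
Γ^r_{θ θ} = -r
Γ^θ_{r θ} = 1/r
Ricci tensor: R_{rr} = 0, R_{rθ} = 0, R_{rz} = 0, R_{θθ} = 0, R_{θz} = 0, R_{zz} = 0
All R_{ij} vanish; in 3 dimensions the Riemann tensor is fully determined by the Ricci tensor, so R^i_{jkl} = 0: the metric is flat (curvilinear coordinates on flat space).
Yes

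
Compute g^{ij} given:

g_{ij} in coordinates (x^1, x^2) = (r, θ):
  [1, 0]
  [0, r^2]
The metric is diagonal, so g^{ij} is diagonal with entries 1/g_{ii}: diag(1, 1/(r^2)).
g^{ij}:
  [1, 0]
  [0, 1/r^2]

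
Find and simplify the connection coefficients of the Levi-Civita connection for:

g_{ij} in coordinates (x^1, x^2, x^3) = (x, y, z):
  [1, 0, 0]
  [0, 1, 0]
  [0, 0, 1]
Using Γ^k_{ij} = (1/2) g^{km} (∂_i g_{mj} + ∂_j g_{mi} - ∂_m g_{ij}); the metric is diagonal, so only the m = k term contributes.
Every metric component is constant, so all ∂_m g_{ij} = 0 and every Christoffel symbol vanishes.
All Christoffel symbols are zero.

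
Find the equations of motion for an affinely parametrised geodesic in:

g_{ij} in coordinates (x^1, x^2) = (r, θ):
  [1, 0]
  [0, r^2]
Geodesic equation: d^2x^k/dλ^2 + Γ^k_{ij} (dx^i/dλ)(dx^j/dλ) = 0.
Non-zero Christoffel symbols:
Γ^r_{θ θ} = -r
Γ^θ_{r θ} = 1/r
Substituting (the symmetric pair Γ^k_{ij}, Γ^k_{ji} combines into a factor 2):
d^2r/dλ^2 - r (dθ/dλ)^2 = 0
d^2θ/dλ^2 + (2/r) (dr/dλ)(dθ/dλ) = 0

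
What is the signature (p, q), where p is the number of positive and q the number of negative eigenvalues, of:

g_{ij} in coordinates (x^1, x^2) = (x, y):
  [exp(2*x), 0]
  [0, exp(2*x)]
The metric is diagonal, so its eigenvalues are the diagonal entries: exp(2*x), exp(2*x) (at a generic point, where coordinate-dependent entries are positive).
2 positive, 0 negative.
(2, 0) - Riemannian (positive definite)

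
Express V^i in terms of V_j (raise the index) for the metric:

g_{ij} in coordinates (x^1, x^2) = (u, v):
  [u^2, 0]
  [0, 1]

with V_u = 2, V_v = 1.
Inverse metric (diagonal): g^{uu} = 1/u^2, g^{vv} = 1
V^i = g^{ij} V_j:
V^u = (1/u^2)(2) + (0)(1) = 2/u^2
V^v = (0)(2) + (1)(1) = 1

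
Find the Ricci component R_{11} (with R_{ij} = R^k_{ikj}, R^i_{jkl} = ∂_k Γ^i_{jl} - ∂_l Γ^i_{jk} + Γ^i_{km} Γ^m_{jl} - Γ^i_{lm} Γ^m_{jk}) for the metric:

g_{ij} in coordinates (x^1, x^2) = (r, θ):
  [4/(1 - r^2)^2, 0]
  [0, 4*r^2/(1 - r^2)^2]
Non-zero Christoffel symbols (Γ^k_{ij} = Γ^k_{ji}):
Γ^r_{r r} = 2*r/(1 - r^2)
Γ^r_{θ θ} = (r^3 + r)/(r^2 - 1)
Γ^θ_{r θ} = (-r^2 - 1)/(r^3 - r)
R^r_{r r r} = 0 (a repeated index in an antisymmetric pair)
R^θ_{r θ r} = ∂_θ Γ^θ_{r r} - ∂_r Γ^θ_{r θ} + Γ^θ_{θ m} Γ^m_{r r} - Γ^θ_{r m} Γ^m_{r θ}
  = (0) - ((r^4 + 4*r^2 - 1)/(r^3 - r)^2) + (2*(r^2 + 1)/(r^2 - 1)^2) - ((r^2 + 1)^2/(r^3 - r)^2) = -4/(r^2 - 1)^2
R_{rr} = R^r_{r r r} + R^θ_{r θ r} = (0) + (-4/(r^2 - 1)^2) = -4/(r^2 - 1)^2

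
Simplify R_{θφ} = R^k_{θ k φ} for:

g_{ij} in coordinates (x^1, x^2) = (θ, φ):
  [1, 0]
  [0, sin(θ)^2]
Non-zero Christoffel symbols (Γ^k_{ij} = Γ^k_{ji}):
Γ^θ_{φ φ} = -sin(2*θ)/2
Γ^φ_{θ φ} = 1/tan(θ)
R^θ_{θ θ φ} = 0 (a repeated index in an antisymmetric pair)
R^φ_{θ φ φ} = 0 (a repeated index in an antisymmetric pair)
R_{θφ} = R^θ_{θ θ φ} + R^φ_{θ φ φ} = (0) + (0) = 0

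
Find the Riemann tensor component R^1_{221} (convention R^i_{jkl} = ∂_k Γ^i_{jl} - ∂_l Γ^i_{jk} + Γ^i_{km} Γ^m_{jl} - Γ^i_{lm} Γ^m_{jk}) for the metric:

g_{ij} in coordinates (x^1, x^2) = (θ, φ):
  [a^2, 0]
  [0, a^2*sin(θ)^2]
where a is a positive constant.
Non-zero Christoffel symbols (Γ^k_{ij} = Γ^k_{ji}):
Γ^θ_{φ φ} = -sin(2*θ)/2
Γ^φ_{θ φ} = 1/tan(θ)
R^θ_{φ φ θ} = ∂_φ Γ^θ_{φ θ} - ∂_θ Γ^θ_{φ φ} + Γ^θ_{φ m} Γ^m_{φ θ} - Γ^θ_{θ m} Γ^m_{φ φ}
  = (0) - (-cos(2*θ)) + (-cos(θ)^2) - (0) = -sin(θ)^2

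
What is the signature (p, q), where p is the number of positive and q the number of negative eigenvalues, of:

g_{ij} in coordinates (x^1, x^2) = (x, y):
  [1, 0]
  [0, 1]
The metric is diagonal, so its eigenvalues are the diagonal entries: 1, 1 (at a generic point, where coordinate-dependent entries are positive).
2 positive, 0 negative.
(2, 0) - Riemannian (positive definite)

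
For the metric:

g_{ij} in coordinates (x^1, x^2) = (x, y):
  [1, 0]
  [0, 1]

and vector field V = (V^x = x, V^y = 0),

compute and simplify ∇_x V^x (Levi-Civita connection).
All Christoffel symbols are zero.
∇_x V^x = ∂_x V^x + Γ^x_{x j} V^j
  = (1) + (0)(x) + (0)(0)
  = 1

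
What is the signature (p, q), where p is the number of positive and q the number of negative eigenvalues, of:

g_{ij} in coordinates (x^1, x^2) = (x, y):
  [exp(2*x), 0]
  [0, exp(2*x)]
The metric is diagonal, so its eigenvalues are the diagonal entries: exp(2*x), exp(2*x) (at a generic point, where coordinate-dependent entries are positive).
2 positive, 0 negative.
(2, 0) - Riemannian (positive definite)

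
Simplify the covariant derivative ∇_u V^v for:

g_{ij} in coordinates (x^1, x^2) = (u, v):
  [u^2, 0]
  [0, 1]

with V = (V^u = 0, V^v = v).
Non-zero Christoffel symbols:
Γ^u_{u u} = 1/u
∇_u V^v = ∂_u V^v + Γ^v_{u j} V^j
  = (0) + (0)(0) + (0)(v)
  = 0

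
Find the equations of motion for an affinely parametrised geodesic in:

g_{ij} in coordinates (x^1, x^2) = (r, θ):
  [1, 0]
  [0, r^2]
Geodesic equation: d^2x^k/dλ^2 + Γ^k_{ij} (dx^i/dλ)(dx^j/dλ) = 0.
Non-zero Christoffel symbols:
Γ^r_{θ θ} = -r
Γ^θ_{r θ} = 1/r
Substituting (the symmetric pair Γ^k_{ij}, Γ^k_{ji} combines into a factor 2):
d^2r/dλ^2 - r (dθ/dλ)^2 = 0
d^2θ/dλ^2 + (2/r) (dr/dλ)(dθ/dλ) = 0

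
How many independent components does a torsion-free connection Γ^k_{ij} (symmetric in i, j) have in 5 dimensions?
Γ^k_{ij} has n choices for the upper index and n(n+1)/2 independent symmetric lower index pairs.
Total = 5 × 5×6/2 = 5 × 15 = 75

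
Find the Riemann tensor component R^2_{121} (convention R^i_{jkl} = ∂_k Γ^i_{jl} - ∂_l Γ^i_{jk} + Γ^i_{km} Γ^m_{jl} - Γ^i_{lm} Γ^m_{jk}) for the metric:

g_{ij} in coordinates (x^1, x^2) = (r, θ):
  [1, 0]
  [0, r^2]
Non-zero Christoffel symbols (Γ^k_{ij} = Γ^k_{ji}):
Γ^r_{θ θ} = -r
Γ^θ_{r θ} = 1/r
R^θ_{r θ r} = ∂_θ Γ^θ_{r r} - ∂_r Γ^θ_{r θ} + Γ^θ_{θ m} Γ^m_{r r} - Γ^θ_{r m} Γ^m_{r θ}
  = (0) - (-1/r^2) + (0) - (1/r^2) = 0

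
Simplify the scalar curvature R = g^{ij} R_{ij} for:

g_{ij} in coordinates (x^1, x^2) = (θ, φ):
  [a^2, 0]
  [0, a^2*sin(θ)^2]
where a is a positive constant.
Non-zero Christoffel symbols (Γ^k_{ij} = Γ^k_{ji}):
Γ^θ_{φ φ} = -sin(2*θ)/2
Γ^φ_{θ φ} = 1/tan(θ)
Ricci tensor (R_{ij} = R^k_{ikj}): R_{θθ} = 1, R_{θφ} = 0, R_{φφ} = sin(θ)^2
Inverse metric: g^{θθ} = 1/a^2, g^{φφ} = 1/(a^2*sin(θ)^2)
R = g^{ij} R_{ij} = (1/a^2)(1) + (1/(a^2*sin(θ)^2))(sin(θ)^2) = 2/a^2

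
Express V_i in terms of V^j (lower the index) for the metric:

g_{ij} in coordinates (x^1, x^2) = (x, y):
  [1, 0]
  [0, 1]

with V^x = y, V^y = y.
V_i = g_{ij} V^j:
V_x = (1)(y) + (0)(y) = y
V_y = (0)(y) + (1)(y) = y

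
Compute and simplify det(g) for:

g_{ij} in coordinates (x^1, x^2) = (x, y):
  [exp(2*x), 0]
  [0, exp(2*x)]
For a 2×2 metric: det(g) = g_{11}·g_{22} - g_{12}·g_{21}
= (exp(2*x))·(exp(2*x)) - (0)·(0)
= exp(4*x) - 0
det(g) = exp(4*x)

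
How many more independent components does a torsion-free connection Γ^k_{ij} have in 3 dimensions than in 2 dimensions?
Independent components in n dimensions: n × n(n+1)/2 = n^2(n+1)/2.
3D: 3 × 6 = 18
2D: 2 × 3 = 6
Difference = 18 - 6 = 12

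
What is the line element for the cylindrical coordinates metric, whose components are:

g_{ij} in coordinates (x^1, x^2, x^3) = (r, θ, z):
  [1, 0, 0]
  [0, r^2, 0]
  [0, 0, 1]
ds^2 = g_{ij} dx^i dx^j; only the non-zero components contribute.
ds^2 = dr^2 + r^2 dθ^2 + dz^2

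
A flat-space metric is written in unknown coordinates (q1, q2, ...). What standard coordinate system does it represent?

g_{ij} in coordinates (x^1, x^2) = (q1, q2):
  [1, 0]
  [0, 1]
All components are constant and the metric is the identity, i.e. orthonormal rectilinear coordinates.
Cartesian (2D) coordinates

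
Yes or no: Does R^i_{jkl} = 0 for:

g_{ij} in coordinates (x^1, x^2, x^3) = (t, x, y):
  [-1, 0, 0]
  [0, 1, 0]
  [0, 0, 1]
All metric components are constant, so every Christoffel symbol vanishes and R^i_{jkl} = 0.
Yes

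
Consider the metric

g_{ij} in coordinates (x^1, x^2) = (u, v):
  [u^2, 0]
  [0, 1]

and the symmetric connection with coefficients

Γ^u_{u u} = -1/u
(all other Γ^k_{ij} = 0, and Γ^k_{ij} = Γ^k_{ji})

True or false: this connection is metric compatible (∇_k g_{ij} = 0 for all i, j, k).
Using ∇_k g_{ij} = ∂_k g_{ij} - Γ^m_{ki} g_{mj} - Γ^m_{kj} g_{im}:
∇_u g_{uu} = (2*u) - (-u) - (-u) = 4*u ≠ 0
So the connection is not metric compatible (it is not the Levi-Civita connection).
False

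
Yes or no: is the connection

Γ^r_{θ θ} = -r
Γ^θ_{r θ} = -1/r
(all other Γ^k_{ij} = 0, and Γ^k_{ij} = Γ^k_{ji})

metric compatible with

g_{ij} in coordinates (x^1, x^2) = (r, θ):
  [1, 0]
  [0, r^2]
Using ∇_k g_{ij} = ∂_k g_{ij} - Γ^m_{ki} g_{mj} - Γ^m_{kj} g_{im}:
∇_θ g_{rθ} = (0) - (-r) - (-r) = 2*r ≠ 0
So the connection is not metric compatible (it is not the Levi-Civita connection).
No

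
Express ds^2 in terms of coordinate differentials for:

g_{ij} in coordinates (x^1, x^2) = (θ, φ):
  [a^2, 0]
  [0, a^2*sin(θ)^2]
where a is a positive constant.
ds^2 = g_{ij} dx^i dx^j; only the non-zero components contribute.
ds^2 = a^2 dθ^2 + a^2*sin(θ)^2 dφ^2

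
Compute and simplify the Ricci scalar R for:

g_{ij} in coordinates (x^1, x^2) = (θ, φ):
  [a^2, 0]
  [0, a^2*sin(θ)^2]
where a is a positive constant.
Non-zero Christoffel symbols (Γ^k_{ij} = Γ^k_{ji}):
Γ^θ_{φ φ} = -sin(2*θ)/2
Γ^φ_{θ φ} = 1/tan(θ)
Ricci tensor (R_{ij} = R^k_{ikj}): R_{θθ} = 1, R_{θφ} = 0, R_{φφ} = sin(θ)^2
Inverse metric: g^{θθ} = 1/a^2, g^{φφ} = 1/(a^2*sin(θ)^2)
R = g^{ij} R_{ij} = (1/a^2)(1) + (1/(a^2*sin(θ)^2))(sin(θ)^2) = 2/a^2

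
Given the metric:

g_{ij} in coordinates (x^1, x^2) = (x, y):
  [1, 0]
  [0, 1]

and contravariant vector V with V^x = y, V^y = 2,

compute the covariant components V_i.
V_i = g_{ij} V^j:
V_x = (1)(y) + (0)(2) = y
V_y = (0)(y) + (1)(2) = 2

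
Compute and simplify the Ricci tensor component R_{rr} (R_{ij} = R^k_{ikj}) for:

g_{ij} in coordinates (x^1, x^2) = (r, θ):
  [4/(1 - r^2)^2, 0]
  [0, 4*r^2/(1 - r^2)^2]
Non-zero Christoffel symbols (Γ^k_{ij} = Γ^k_{ji}):
Γ^r_{r r} = 2*r/(1 - r^2)
Γ^r_{θ θ} = (r^3 + r)/(r^2 - 1)
Γ^θ_{r θ} = (-r^2 - 1)/(r^3 - r)
R^r_{r r r} = 0 (a repeated index in an antisymmetric pair)
R^θ_{r θ r} = ∂_θ Γ^θ_{r r} - ∂_r Γ^θ_{r θ} + Γ^θ_{θ m} Γ^m_{r r} - Γ^θ_{r m} Γ^m_{r θ}
  = (0) - ((r^4 + 4*r^2 - 1)/(r^3 - r)^2) + (2*(r^2 + 1)/(r^2 - 1)^2) - ((r^2 + 1)^2/(r^3 - r)^2) = -4/(r^2 - 1)^2
R_{rr} = R^r_{r r r} + R^θ_{r θ r} = (0) + (-4/(r^2 - 1)^2) = -4/(r^2 - 1)^2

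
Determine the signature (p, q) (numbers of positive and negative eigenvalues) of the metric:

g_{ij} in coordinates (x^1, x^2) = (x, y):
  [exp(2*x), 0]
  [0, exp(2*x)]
The metric is diagonal, so its eigenvalues are the diagonal entries: exp(2*x), exp(2*x) (at a generic point, where coordinate-dependent entries are positive).
2 positive, 0 negative.
(2, 0) - Riemannian (positive definite)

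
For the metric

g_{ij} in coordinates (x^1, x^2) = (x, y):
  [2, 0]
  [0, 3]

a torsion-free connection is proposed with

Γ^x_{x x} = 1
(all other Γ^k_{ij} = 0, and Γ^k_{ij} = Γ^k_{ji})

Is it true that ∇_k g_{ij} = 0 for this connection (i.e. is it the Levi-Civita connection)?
Using ∇_k g_{ij} = ∂_k g_{ij} - Γ^m_{ki} g_{mj} - Γ^m_{kj} g_{im}:
∇_x g_{xx} = (0) - (2) - (2) = -4 ≠ 0
So the connection is not metric compatible (it is not the Levi-Civita connection).
No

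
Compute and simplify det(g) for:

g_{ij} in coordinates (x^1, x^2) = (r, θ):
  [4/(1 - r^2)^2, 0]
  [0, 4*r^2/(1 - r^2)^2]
For a 2×2 metric: det(g) = g_{11}·g_{22} - g_{12}·g_{21}
= (4/(1 - r^2)^2)·(4*r^2/(1 - r^2)^2) - (0)·(0)
= 16*r^2/(1 - r^2)^4 - 0
det(g) = 16*r^2/(1 - r^2)^4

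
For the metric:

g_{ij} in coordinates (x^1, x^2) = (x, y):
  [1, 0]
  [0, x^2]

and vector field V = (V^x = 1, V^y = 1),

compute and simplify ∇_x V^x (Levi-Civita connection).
Non-zero Christoffel symbols:
Γ^x_{y y} = -x
Γ^y_{x y} = 1/x
∇_x V^x = ∂_x V^x + Γ^x_{x j} V^j
  = (0) + (0)(1) + (0)(1)
  = 0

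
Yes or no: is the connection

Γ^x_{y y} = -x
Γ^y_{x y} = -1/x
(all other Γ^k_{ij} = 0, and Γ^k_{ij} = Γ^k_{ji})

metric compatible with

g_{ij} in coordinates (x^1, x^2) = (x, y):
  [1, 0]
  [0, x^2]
Using ∇_k g_{ij} = ∂_k g_{ij} - Γ^m_{ki} g_{mj} - Γ^m_{kj} g_{im}:
∇_x g_{yy} = (2*x) - (-x) - (-x) = 4*x ≠ 0
So the connection is not metric compatible (it is not the Levi-Civita connection).
No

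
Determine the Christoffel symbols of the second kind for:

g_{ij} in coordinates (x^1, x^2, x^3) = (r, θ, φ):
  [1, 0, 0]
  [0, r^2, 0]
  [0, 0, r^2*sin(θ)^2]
Using Γ^k_{ij} = (1/2) g^{km} (∂_i g_{mj} + ∂_j g_{mi} - ∂_m g_{ij}); the metric is diagonal, so only the m = k term contributes.
Non-zero symbols (using the symmetry Γ^k_{ij} = Γ^k_{ji}):
Γ^r_{θ θ} = (1/2) g^{rr} (∂_θ g_{rθ} + ∂_θ g_{rθ} - ∂_r g_{θθ}) = (1/2)(1)((0) + (0) - (2*r)) = -r
Γ^r_{φ φ} = (1/2) g^{rr} (∂_φ g_{rφ} + ∂_φ g_{rφ} - ∂_r g_{φφ}) = (1/2)(1)((0) + (0) - (2*r*sin(θ)^2)) = -r*sin(θ)^2
Γ^θ_{r θ} = (1/2) g^{θθ} (∂_r g_{θθ} + ∂_θ g_{θr} - ∂_θ g_{rθ}) = (1/2)(1/r^2)((2*r) + (0) - (0)) = 1/r
Γ^θ_{φ φ} = (1/2) g^{θθ} (∂_φ g_{θφ} + ∂_φ g_{θφ} - ∂_θ g_{φφ}) = (1/2)(1/r^2)((0) + (0) - (r^2*sin(2*θ))) = -sin(2*θ)/2
Γ^φ_{r φ} = (1/2) g^{φφ} (∂_r g_{φφ} + ∂_φ g_{φr} - ∂_φ g_{rφ}) = (1/2)(1/(r^2*sin(θ)^2))((2*r*sin(θ)^2) + (0) - (0)) = 1/r
Γ^φ_{θ φ} = (1/2) g^{φφ} (∂_θ g_{φφ} + ∂_φ g_{φθ} - ∂_φ g_{θφ}) = (1/2)(1/(r^2*sin(θ)^2))((r^2*sin(2*θ)) + (0) - (0)) = 1/tan(θ)
All other Christoffel symbols are zero.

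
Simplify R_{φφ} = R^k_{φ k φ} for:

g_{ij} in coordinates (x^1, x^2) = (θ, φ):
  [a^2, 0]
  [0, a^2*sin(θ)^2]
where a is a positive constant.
Non-zero Christoffel symbols (Γ^k_{ij} = Γ^k_{ji}):
Γ^θ_{φ φ} = -sin(2*θ)/2
Γ^φ_{θ φ} = 1/tan(θ)
R^θ_{φ θ φ} = ∂_θ Γ^θ_{φ φ} - ∂_φ Γ^θ_{φ θ} + Γ^θ_{θ m} Γ^m_{φ φ} - Γ^θ_{φ m} Γ^m_{φ θ}
  = (-cos(2*θ)) - (0) + (0) - (-cos(θ)^2) = sin(θ)^2
R^φ_{φ φ φ} = 0 (a repeated index in an antisymmetric pair)
R_{φφ} = R^θ_{φ θ φ} + R^φ_{φ φ φ} = (sin(θ)^2) + (0) = sin(θ)^2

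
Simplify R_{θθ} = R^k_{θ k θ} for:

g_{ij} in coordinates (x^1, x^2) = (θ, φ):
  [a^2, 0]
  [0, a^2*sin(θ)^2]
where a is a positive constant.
Non-zero Christoffel symbols (Γ^k_{ij} = Γ^k_{ji}):
Γ^θ_{φ φ} = -sin(2*θ)/2
Γ^φ_{θ φ} = 1/tan(θ)
R^θ_{θ θ θ} = 0 (a repeated index in an antisymmetric pair)
R^φ_{θ φ θ} = ∂_φ Γ^φ_{θ θ} - ∂_θ Γ^φ_{θ φ} + Γ^φ_{φ m} Γ^m_{θ θ} - Γ^φ_{θ m} Γ^m_{θ φ}
  = (0) - (-1/sin(θ)^2) + (0) - (1/tan(θ)^2) = 1
R_{θθ} = R^θ_{θ θ θ} + R^φ_{θ φ θ} = (0) + (1) = 1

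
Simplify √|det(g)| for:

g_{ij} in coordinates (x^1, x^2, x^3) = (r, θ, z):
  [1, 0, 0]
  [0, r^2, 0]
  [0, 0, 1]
det(g) = r^2
√|det(g)| = r
Volume element: dV = r dr dθ dz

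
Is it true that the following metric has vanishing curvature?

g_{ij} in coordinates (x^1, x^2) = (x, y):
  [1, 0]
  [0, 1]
All metric components are constant, so every Christoffel symbol vanishes and R^i_{jkl} = 0.
Yes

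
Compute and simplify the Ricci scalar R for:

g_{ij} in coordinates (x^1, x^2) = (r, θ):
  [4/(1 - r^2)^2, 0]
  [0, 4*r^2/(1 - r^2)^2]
Non-zero Christoffel symbols (Γ^k_{ij} = Γ^k_{ji}):
Γ^r_{r r} = 2*r/(1 - r^2)
Γ^r_{θ θ} = (r^3 + r)/(r^2 - 1)
Γ^θ_{r θ} = (-r^2 - 1)/(r^3 - r)
Ricci tensor (R_{ij} = R^k_{ikj}): R_{rr} = -4/(r^2 - 1)^2, R_{rθ} = 0, R_{θθ} = -4*r^2/(r^2 - 1)^2
Inverse metric: g^{rr} = (1 - r^2)^2/4, g^{θθ} = (1 - r^2)^2/(4*r^2)
R = g^{ij} R_{ij} = ((1 - r^2)^2/4)(-4/(r^2 - 1)^2) + ((1 - r^2)^2/(4*r^2))(-4*r^2/(r^2 - 1)^2) = -2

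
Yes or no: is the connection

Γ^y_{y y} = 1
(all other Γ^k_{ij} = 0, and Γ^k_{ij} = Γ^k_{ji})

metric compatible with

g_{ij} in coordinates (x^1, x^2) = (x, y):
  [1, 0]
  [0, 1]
Using ∇_k g_{ij} = ∂_k g_{ij} - Γ^m_{ki} g_{mj} - Γ^m_{kj} g_{im}:
∇_y g_{yy} = (0) - (1) - (1) = -2 ≠ 0
So the connection is not metric compatible (it is not the Levi-Civita connection).
No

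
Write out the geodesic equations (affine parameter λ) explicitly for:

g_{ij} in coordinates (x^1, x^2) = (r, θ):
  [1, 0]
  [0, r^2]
Geodesic equation: d^2x^k/dλ^2 + Γ^k_{ij} (dx^i/dλ)(dx^j/dλ) = 0.
Non-zero Christoffel symbols:
Γ^r_{θ θ} = -r
Γ^θ_{r θ} = 1/r
Substituting (the symmetric pair Γ^k_{ij}, Γ^k_{ji} combines into a factor 2):
d^2r/dλ^2 - r (dθ/dλ)^2 = 0
d^2θ/dλ^2 + (2/r) (dr/dλ)(dθ/dλ) = 0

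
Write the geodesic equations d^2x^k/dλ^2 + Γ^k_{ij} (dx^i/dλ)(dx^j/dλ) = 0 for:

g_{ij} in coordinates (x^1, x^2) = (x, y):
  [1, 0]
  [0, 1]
Geodesic equation: d^2x^k/dλ^2 + Γ^k_{ij} (dx^i/dλ)(dx^j/dλ) = 0.
All Christoffel symbols vanish, so the geodesics are straight lines:
d^2x/dλ^2 = 0
d^2y/dλ^2 = 0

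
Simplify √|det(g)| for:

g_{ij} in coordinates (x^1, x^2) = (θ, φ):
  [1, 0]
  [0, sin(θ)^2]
det(g) = sin(θ)^2
√|det(g)| = sin(θ) (taking 0 < θ < π so that |sin(θ)| = sin(θ))
Volume element: dV = sin(θ) dθ dφ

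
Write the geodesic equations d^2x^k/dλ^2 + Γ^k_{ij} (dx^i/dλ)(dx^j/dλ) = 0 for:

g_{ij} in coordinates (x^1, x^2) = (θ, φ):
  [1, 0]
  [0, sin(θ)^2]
Geodesic equation: d^2x^k/dλ^2 + Γ^k_{ij} (dx^i/dλ)(dx^j/dλ) = 0.
Non-zero Christoffel symbols:
Γ^θ_{φ φ} = -sin(2*θ)/2
Γ^φ_{θ φ} = 1/tan(θ)
Substituting (the symmetric pair Γ^k_{ij}, Γ^k_{ji} combines into a factor 2):
d^2θ/dλ^2 - (sin(2*θ)/2) (dφ/dλ)^2 = 0
d^2φ/dλ^2 + (2/tan(θ)) (dθ/dλ)(dφ/dλ) = 0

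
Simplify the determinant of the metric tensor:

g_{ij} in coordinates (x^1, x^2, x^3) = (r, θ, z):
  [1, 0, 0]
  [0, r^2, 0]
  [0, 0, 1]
Diagonal metric: det(g) = g_{11}·g_{22}·g_{33}
= (1)·(r^2)·(1)
det(g) = r^2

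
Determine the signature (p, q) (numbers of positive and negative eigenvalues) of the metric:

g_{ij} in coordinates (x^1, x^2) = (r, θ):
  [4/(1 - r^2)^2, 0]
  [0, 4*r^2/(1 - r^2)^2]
The metric is diagonal, so its eigenvalues are the diagonal entries: 4/(1 - r^2)^2, 4*r^2/(1 - r^2)^2 (at a generic point, where coordinate-dependent entries are positive).
2 positive, 0 negative.
(2, 0) - Riemannian (positive definite)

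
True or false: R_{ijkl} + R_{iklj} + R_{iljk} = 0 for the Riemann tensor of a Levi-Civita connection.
This is the first (algebraic) Bianchi identity.
True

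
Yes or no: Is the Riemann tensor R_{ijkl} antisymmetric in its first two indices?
R_{ijkl} = -R_{jikl} (follows from metric compatibility).
Yes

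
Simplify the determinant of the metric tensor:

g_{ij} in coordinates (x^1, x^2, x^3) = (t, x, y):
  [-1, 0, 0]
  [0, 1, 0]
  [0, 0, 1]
Diagonal metric: det(g) = g_{11}·g_{22}·g_{33}
= (-1)·(1)·(1)
det(g) = -1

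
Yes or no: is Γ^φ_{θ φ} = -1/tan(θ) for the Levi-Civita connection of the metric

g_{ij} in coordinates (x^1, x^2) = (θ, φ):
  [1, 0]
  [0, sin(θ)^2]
Γ^φ_{θ φ} = (1/2) g^{φφ} (∂_θ g_{φφ} + ∂_φ g_{φθ} - ∂_φ g_{θφ}) = (1/2)(1/sin(θ)^2)((sin(2*θ)) + (0) - (0)) = 1/tan(θ)
This differs from the proposed value -1/tan(θ).
No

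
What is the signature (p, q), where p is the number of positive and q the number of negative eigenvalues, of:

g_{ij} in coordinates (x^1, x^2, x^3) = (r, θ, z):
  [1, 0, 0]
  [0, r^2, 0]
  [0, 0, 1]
The metric is diagonal, so its eigenvalues are the diagonal entries: 1, r^2, 1 (at a generic point, where coordinate-dependent entries are positive).
3 positive, 0 negative.
(3, 0) - Riemannian (positive definite)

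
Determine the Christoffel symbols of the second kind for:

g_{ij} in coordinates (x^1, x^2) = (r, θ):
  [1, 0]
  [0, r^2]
Using Γ^k_{ij} = (1/2) g^{km} (∂_i g_{mj} + ∂_j g_{mi} - ∂_m g_{ij}); the metric is diagonal, so only the m = k term contributes.
Non-zero symbols (using the symmetry Γ^k_{ij} = Γ^k_{ji}):
Γ^r_{θ θ} = (1/2) g^{rr} (∂_θ g_{rθ} + ∂_θ g_{rθ} - ∂_r g_{θθ}) = (1/2)(1)((0) + (0) - (2*r)) = -r
Γ^θ_{r θ} = (1/2) g^{θθ} (∂_r g_{θθ} + ∂_θ g_{θr} - ∂_θ g_{rθ}) = (1/2)(1/r^2)((2*r) + (0) - (0)) = 1/r
All other Christoffel symbols are zero.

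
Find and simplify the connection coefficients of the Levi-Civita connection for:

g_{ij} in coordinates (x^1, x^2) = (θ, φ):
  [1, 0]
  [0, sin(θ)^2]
Using Γ^k_{ij} = (1/2) g^{km} (∂_i g_{mj} + ∂_j g_{mi} - ∂_m g_{ij}); the metric is diagonal, so only the m = k term contributes.
Non-zero symbols (using the symmetry Γ^k_{ij} = Γ^k_{ji}):
Γ^θ_{φ φ} = (1/2) g^{θθ} (∂_φ g_{θφ} + ∂_φ g_{θφ} - ∂_θ g_{φφ}) = (1/2)(1)((0) + (0) - (sin(2*θ))) = -sin(2*θ)/2
Γ^φ_{θ φ} = (1/2) g^{φφ} (∂_θ g_{φφ} + ∂_φ g_{φθ} - ∂_φ g_{θφ}) = (1/2)(1/sin(θ)^2)((sin(2*θ)) + (0) - (0)) = 1/tan(θ)
All other Christoffel symbols are zero.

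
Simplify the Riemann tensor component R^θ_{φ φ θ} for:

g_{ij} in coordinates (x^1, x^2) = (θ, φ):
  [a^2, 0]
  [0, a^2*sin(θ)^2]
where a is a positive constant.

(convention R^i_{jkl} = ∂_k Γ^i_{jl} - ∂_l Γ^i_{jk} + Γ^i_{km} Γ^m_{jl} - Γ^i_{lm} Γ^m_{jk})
Non-zero Christoffel symbols (Γ^k_{ij} = Γ^k_{ji}):
Γ^θ_{φ φ} = -sin(2*θ)/2
Γ^φ_{θ φ} = 1/tan(θ)
R^θ_{φ φ θ} = ∂_φ Γ^θ_{φ θ} - ∂_θ Γ^θ_{φ φ} + Γ^θ_{φ m} Γ^m_{φ θ} - Γ^θ_{θ m} Γ^m_{φ φ}
  = (0) - (-cos(2*θ)) + (-cos(θ)^2) - (0) = -sin(θ)^2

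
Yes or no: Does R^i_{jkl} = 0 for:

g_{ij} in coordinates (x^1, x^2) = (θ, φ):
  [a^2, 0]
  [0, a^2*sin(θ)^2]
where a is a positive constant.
Non-zero Christoffel symbols:
Γ^θ_{φ φ} = -sin(2*θ)/2
Γ^φ_{θ φ} = 1/tan(θ)
Ricci tensor: R_{θθ} = 1, R_{θφ} = 0, R_{φφ} = sin(θ)^2
The Ricci tensor is non-zero, so the Riemann tensor is non-zero: not flat.
No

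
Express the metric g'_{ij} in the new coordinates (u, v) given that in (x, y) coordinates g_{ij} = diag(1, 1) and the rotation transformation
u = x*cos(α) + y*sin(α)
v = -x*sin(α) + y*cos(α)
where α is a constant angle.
Invert the transformation: x = u*cos(α) - v*sin(α), y = u*sin(α) + v*cos(α)
g'_{ij} = (∂x^k/∂x'^i)(∂x^l/∂x'^j) g_{kl}; with g_{kl} = δ_{kl} this is Σ_k (∂x^k/∂x'^i)(∂x^k/∂x'^j).
Jacobian: ∂x/∂u = cos(α), ∂x/∂v = -sin(α), ∂y/∂u = sin(α), ∂y/∂v = cos(α)
g'_{uu} = (cos(α))(cos(α)) + (sin(α))(sin(α)) = 1
g'_{uv} = (cos(α))(-sin(α)) + (sin(α))(cos(α)) = 0
g'_{vv} = (-sin(α))(-sin(α)) + (cos(α))(cos(α)) = 1
g'_{ij} = diag(1, 1)
The Euclidean metric is invariant under rotations.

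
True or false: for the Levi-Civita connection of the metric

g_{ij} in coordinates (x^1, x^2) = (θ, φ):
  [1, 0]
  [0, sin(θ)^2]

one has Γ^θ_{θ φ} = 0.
Γ^θ_{θ φ} = (1/2) g^{θθ} (∂_θ g_{θφ} + ∂_φ g_{θθ} - ∂_θ g_{θφ}) = (1/2)(1)((0) + (0) - (0)) = 0
This equals the proposed value 0.
True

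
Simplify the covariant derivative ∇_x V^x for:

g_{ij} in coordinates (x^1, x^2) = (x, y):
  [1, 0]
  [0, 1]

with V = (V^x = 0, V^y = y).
All Christoffel symbols are zero.
∇_x V^x = ∂_x V^x + Γ^x_{x j} V^j
  = (0) + (0)(0) + (0)(y)
  = 0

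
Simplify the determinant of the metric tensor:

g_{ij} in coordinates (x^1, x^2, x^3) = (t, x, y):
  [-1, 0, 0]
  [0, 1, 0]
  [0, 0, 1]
Diagonal metric: det(g) = g_{11}·g_{22}·g_{33}
= (-1)·(1)·(1)
det(g) = -1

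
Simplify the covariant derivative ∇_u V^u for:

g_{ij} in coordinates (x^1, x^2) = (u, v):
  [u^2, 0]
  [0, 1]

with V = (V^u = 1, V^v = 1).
Non-zero Christoffel symbols:
Γ^u_{u u} = 1/u
∇_u V^u = ∂_u V^u + Γ^u_{u j} V^j
  = (0) + (1/u)(1) + (0)(1)
  = 1/u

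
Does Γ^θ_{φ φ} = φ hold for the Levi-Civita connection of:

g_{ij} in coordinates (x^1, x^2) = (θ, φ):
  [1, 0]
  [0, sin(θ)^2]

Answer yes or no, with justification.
Γ^θ_{φ φ} = (1/2) g^{θθ} (∂_φ g_{θφ} + ∂_φ g_{θφ} - ∂_θ g_{φφ}) = (1/2)(1)((0) + (0) - (sin(2*θ))) = -sin(2*θ)/2
This differs from the proposed value φ.
No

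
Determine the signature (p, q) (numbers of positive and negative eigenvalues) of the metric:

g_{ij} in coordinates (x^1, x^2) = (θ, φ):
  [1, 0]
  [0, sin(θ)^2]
The metric is diagonal, so its eigenvalues are the diagonal entries: 1, sin(θ)^2 (at a generic point, where coordinate-dependent entries are positive).
2 positive, 0 negative.
(2, 0) - Riemannian (positive definite)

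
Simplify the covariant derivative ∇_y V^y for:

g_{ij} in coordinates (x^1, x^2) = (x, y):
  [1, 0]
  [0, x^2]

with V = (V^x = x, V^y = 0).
Non-zero Christoffel symbols:
Γ^x_{y y} = -x
Γ^y_{x y} = 1/x
∇_y V^y = ∂_y V^y + Γ^y_{y j} V^j
  = (0) + (1/x)(x) + (0)(0)
  = 1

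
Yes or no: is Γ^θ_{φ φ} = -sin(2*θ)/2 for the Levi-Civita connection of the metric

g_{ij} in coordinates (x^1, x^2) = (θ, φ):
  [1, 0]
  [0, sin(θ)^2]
Γ^θ_{φ φ} = (1/2) g^{θθ} (∂_φ g_{θφ} + ∂_φ g_{θφ} - ∂_θ g_{φφ}) = (1/2)(1)((0) + (0) - (sin(2*θ))) = -sin(2*θ)/2
This equals the proposed value -sin(2*θ)/2.
Yes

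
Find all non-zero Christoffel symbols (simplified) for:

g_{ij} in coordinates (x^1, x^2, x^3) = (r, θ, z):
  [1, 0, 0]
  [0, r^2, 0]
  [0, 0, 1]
Using Γ^k_{ij} = (1/2) g^{km} (∂_i g_{mj} + ∂_j g_{mi} - ∂_m g_{ij}); the metric is diagonal, so only the m = k term contributes.
Non-zero symbols (using the symmetry Γ^k_{ij} = Γ^k_{ji}):
Γ^r_{θ θ} = (1/2) g^{rr} (∂_θ g_{rθ} + ∂_θ g_{rθ} - ∂_r g_{θθ}) = (1/2)(1)((0) + (0) - (2*r)) = -r
Γ^θ_{r θ} = (1/2) g^{θθ} (∂_r g_{θθ} + ∂_θ g_{θr} - ∂_θ g_{rθ}) = (1/2)(1/r^2)((2*r) + (0) - (0)) = 1/r
All other Christoffel symbols are zero.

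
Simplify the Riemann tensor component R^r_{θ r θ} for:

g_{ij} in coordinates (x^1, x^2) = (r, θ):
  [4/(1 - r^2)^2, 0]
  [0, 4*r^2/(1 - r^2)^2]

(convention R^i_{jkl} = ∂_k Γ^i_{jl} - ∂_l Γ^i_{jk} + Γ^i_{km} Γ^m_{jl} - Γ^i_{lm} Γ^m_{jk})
Non-zero Christoffel symbols (Γ^k_{ij} = Γ^k_{ji}):
Γ^r_{r r} = 2*r/(1 - r^2)
Γ^r_{θ θ} = (r^3 + r)/(r^2 - 1)
Γ^θ_{r θ} = (-r^2 - 1)/(r^3 - r)
R^r_{θ r θ} = ∂_r Γ^r_{θ θ} - ∂_θ Γ^r_{θ r} + Γ^r_{r m} Γ^m_{θ θ} - Γ^r_{θ m} Γ^m_{θ r}
  = ((r^4 - 4*r^2 - 1)/(r^2 - 1)^2) - (0) + (-2*r^2*(r^2 + 1)/(r^2 - 1)^2) - (-(r^2 + 1)^2/(r^2 - 1)^2) = -4*r^2/(r^2 - 1)^2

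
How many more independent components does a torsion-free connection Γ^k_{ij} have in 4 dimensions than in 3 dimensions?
Independent components in n dimensions: n × n(n+1)/2 = n^2(n+1)/2.
4D: 4 × 10 = 40
3D: 3 × 6 = 18
Difference = 40 - 18 = 22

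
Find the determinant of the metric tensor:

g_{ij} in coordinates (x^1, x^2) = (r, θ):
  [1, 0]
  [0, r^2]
For a 2×2 metric: det(g) = g_{11}·g_{22} - g_{12}·g_{21}
= (1)·(r^2) - (0)·(0)
= r^2 - 0
det(g) = r^2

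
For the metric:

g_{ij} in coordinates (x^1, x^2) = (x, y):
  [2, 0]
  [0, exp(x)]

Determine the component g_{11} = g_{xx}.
With x^1 = x, x^2 = y, g_{11} = g_{xx} is the row-1, column-1 entry of the matrix.
g_{11} = 2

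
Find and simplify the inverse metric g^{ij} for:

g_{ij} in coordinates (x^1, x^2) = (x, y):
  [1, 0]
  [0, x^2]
The metric is diagonal, so g^{ij} is diagonal with entries 1/g_{ii}: diag(1, 1/(x^2)).
g^{ij}:
  [1, 0]
  [0, 1/x^2]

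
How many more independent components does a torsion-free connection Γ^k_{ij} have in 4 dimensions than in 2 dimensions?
Independent components in n dimensions: n × n(n+1)/2 = n^2(n+1)/2.
4D: 4 × 10 = 40
2D: 2 × 3 = 6
Difference = 40 - 6 = 34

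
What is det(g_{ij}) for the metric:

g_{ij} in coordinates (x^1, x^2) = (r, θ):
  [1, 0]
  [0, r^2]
For a 2×2 metric: det(g) = g_{11}·g_{22} - g_{12}·g_{21}
= (1)·(r^2) - (0)·(0)
= r^2 - 0
det(g) = r^2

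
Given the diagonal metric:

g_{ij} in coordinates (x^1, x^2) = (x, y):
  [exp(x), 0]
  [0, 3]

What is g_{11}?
With x^1 = x, x^2 = y, g_{11} = g_{xx} is the row-1, column-1 entry of the matrix.
g_{11} = exp(x)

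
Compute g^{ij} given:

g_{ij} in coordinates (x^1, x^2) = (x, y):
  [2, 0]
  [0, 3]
The metric is diagonal, so g^{ij} is diagonal with entries 1/g_{ii}: diag(1/2, 1/3).
g^{ij}:
  [1/2, 0]
  [0, 1/3]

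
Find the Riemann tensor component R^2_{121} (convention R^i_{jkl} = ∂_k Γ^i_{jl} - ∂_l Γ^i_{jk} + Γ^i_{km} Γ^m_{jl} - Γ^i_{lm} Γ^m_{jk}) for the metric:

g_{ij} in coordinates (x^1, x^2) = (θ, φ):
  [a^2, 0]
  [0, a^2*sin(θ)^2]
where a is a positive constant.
Non-zero Christoffel symbols (Γ^k_{ij} = Γ^k_{ji}):
Γ^θ_{φ φ} = -sin(2*θ)/2
Γ^φ_{θ φ} = 1/tan(θ)
R^φ_{θ φ θ} = ∂_φ Γ^φ_{θ θ} - ∂_θ Γ^φ_{θ φ} + Γ^φ_{φ m} Γ^m_{θ θ} - Γ^φ_{θ m} Γ^m_{θ φ}
  = (0) - (-1/sin(θ)^2) + (0) - (1/tan(θ)^2) = 1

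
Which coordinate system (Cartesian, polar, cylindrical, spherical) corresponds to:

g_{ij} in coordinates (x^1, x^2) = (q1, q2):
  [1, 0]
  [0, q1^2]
The line element ds^2 = dq1^2 + q1^2 dq2^2 is dr^2 + r^2 dθ^2 with q1 = r, q2 = θ.
polar coordinates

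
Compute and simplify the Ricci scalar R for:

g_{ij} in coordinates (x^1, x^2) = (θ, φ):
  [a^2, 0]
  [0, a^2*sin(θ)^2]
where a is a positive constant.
Non-zero Christoffel symbols (Γ^k_{ij} = Γ^k_{ji}):
Γ^θ_{φ φ} = -sin(2*θ)/2
Γ^φ_{θ φ} = 1/tan(θ)
Ricci tensor (R_{ij} = R^k_{ikj}): R_{θθ} = 1, R_{θφ} = 0, R_{φφ} = sin(θ)^2
Inverse metric: g^{θθ} = 1/a^2, g^{φφ} = 1/(a^2*sin(θ)^2)
R = g^{ij} R_{ij} = (1/a^2)(1) + (1/(a^2*sin(θ)^2))(sin(θ)^2) = 2/a^2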